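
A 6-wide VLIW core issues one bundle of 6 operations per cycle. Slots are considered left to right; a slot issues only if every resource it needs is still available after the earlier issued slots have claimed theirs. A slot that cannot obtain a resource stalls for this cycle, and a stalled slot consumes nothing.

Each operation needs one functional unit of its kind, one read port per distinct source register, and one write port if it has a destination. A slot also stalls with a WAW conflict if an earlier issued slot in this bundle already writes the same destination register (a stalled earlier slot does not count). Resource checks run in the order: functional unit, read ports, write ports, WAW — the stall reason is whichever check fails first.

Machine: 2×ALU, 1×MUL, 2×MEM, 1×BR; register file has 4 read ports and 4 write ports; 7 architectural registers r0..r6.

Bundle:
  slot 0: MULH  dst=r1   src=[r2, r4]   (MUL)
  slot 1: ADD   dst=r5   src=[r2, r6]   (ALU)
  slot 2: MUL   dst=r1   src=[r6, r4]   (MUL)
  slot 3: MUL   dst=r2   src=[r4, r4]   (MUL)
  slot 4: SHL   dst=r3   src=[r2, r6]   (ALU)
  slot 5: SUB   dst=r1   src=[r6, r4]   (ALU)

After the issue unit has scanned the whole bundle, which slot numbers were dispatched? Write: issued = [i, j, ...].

[0] MUL needs rd=2 wr=1: ok; after: ALU=2 MUL=0 MEM=2 BR=1, R=2, W=3
[1] ALU needs rd=2 wr=1: ok; after: ALU=1 MUL=0 MEM=2 BR=1, R=0, W=2
[2] MUL needs rd=2 wr=1: FU; after: ALU=1 MUL=0 MEM=2 BR=1, R=0, W=2
[3] MUL needs rd=1 wr=1: FU; after: ALU=1 MUL=0 MEM=2 BR=1, R=0, W=2
[4] ALU needs rd=2 wr=1: RD_PORT; after: ALU=1 MUL=0 MEM=2 BR=1, R=0, W=2
[5] ALU needs rd=2 wr=1: RD_PORT; after: ALU=1 MUL=0 MEM=2 BR=1, R=0, W=2

issued = [0, 1]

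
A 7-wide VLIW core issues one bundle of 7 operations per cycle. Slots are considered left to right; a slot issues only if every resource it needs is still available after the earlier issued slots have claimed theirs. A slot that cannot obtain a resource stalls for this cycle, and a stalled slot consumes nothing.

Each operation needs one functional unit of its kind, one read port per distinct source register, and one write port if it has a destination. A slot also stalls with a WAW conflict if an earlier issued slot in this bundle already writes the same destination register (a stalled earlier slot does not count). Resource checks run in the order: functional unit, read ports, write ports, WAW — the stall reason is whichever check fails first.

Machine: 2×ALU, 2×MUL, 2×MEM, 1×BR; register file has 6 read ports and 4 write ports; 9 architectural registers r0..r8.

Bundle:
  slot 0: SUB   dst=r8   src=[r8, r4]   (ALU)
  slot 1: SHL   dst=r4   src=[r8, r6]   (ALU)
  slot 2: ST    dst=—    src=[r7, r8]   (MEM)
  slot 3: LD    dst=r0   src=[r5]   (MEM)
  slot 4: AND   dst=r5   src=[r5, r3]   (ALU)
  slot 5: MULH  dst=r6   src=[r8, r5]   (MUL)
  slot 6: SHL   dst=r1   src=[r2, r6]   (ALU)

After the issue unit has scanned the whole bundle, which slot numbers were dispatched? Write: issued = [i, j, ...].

  0. ALU→r8 ⇒ go  {1A/2Mu/2Ld/1B | 4r 3w}
  1. ALU→r4 ⇒ go  {0A/2Mu/2Ld/1B | 2r 2w}
  2. MEM ⇒ go  {0A/2Mu/1Ld/1B | 0r 2w}
  3. MEM→r0 ⇒ no(RD_PORT)  {0A/2Mu/1Ld/1B | 0r 2w}
  4. ALU→r5 ⇒ no(FU)  {0A/2Mu/1Ld/1B | 0r 2w}
  5. MUL→r6 ⇒ no(RD_PORT)  {0A/2Mu/1Ld/1B | 0r 2w}
  6. ALU→r1 ⇒ no(FU)  {0A/2Mu/1Ld/1B | 0r 2w}

issued = [0, 1, 2]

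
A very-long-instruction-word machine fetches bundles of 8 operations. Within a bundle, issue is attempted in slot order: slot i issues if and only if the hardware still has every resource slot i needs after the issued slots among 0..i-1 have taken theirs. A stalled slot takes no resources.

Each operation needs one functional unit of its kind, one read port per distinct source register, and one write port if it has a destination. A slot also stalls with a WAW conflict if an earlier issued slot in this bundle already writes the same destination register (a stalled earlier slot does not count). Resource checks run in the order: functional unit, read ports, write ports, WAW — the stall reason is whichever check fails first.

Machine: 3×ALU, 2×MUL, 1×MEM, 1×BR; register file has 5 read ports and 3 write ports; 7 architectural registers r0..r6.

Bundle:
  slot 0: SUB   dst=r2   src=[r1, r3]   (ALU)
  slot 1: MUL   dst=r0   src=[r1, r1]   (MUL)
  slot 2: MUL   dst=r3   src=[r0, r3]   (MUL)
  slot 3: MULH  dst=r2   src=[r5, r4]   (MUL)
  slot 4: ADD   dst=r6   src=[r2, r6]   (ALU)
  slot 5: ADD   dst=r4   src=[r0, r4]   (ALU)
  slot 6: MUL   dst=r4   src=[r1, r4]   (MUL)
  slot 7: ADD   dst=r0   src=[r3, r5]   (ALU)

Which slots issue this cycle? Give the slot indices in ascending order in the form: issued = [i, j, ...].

issued = [0, 1, 2]

  0. ALU→r2 ⇒ go  {2A/2Mu/1Ld/1B | 3r 2w}
  1. MUL→r0 ⇒ go  {2A/1Mu/1Ld/1B | 2r 1w}
  2. MUL→r3 ⇒ go  {2A/0Mu/1Ld/1B | 0r 0w}
  3. MUL→r2 ⇒ no(FU)  {2A/0Mu/1Ld/1B | 0r 0w}
  4. ALU→r6 ⇒ no(RD_PORT)  {2A/0Mu/1Ld/1B | 0r 0w}
  5. ALU→r4 ⇒ no(RD_PORT)  {2A/0Mu/1Ld/1B | 0r 0w}
  6. MUL→r4 ⇒ no(FU)  {2A/0Mu/1Ld/1B | 0r 0w}
  7. ALU→r0 ⇒ no(RD_PORT)  {2A/0Mu/1Ld/1B | 0r 0w}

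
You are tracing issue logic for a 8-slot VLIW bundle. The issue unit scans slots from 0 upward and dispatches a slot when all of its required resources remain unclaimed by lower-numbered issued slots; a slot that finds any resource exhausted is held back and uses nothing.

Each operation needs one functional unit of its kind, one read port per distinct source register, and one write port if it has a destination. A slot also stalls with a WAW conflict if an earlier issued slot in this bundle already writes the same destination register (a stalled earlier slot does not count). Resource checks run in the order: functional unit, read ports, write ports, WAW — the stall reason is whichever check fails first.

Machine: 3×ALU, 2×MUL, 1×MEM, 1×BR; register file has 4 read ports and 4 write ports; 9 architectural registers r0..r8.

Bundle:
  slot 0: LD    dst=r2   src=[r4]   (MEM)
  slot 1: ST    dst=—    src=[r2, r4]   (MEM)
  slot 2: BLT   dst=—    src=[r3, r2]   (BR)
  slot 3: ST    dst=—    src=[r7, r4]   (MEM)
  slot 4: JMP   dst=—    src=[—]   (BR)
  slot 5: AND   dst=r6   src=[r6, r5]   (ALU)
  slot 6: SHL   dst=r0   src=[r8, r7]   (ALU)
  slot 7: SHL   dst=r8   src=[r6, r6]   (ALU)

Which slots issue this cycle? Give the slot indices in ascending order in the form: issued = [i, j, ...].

[0] MEM needs rd=1 wr=1: ok; after: ALU=3 MUL=2 MEM=0 BR=1, R=3, W=3
[1] MEM needs rd=2 wr=0: FU; after: ALU=3 MUL=2 MEM=0 BR=1, R=3, W=3
[2] BR needs rd=2 wr=0: ok; after: ALU=3 MUL=2 MEM=0 BR=0, R=1, W=3
[3] MEM needs rd=2 wr=0: FU; after: ALU=3 MUL=2 MEM=0 BR=0, R=1, W=3
[4] BR needs rd=0 wr=0: FU; after: ALU=3 MUL=2 MEM=0 BR=0, R=1, W=3
[5] ALU needs rd=2 wr=1: RD_PORT; after: ALU=3 MUL=2 MEM=0 BR=0, R=1, W=3
[6] ALU needs rd=2 wr=1: RD_PORT; after: ALU=3 MUL=2 MEM=0 BR=0, R=1, W=3
[7] ALU needs rd=1 wr=1: ok; after: ALU=2 MUL=2 MEM=0 BR=0, R=0, W=2

issued = [0, 2, 7]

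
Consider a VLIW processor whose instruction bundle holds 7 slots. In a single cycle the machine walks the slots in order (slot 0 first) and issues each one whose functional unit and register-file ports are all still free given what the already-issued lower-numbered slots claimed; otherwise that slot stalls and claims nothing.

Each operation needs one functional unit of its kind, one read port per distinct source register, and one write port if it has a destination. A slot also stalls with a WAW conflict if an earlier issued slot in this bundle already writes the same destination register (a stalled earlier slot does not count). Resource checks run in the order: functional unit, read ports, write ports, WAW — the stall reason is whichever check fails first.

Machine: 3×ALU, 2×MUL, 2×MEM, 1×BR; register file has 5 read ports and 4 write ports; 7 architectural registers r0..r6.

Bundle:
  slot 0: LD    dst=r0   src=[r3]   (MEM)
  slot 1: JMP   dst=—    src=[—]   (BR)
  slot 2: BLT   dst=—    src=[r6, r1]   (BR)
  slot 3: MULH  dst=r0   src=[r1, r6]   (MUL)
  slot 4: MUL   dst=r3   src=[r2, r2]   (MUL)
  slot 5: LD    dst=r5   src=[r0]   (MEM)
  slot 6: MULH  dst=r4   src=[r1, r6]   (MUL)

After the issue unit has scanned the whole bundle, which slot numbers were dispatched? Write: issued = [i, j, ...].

slot 0 (MEM): ISSUE — free A3,Mu2,Ld1,B1 rp4 wp3
slot 1 (BR): ISSUE — free A3,Mu2,Ld1,B0 rp4 wp3
slot 2 (BR): stall FU — free A3,Mu2,Ld1,B0 rp4 wp3
slot 3 (MUL): stall WAW — free A3,Mu2,Ld1,B0 rp4 wp3
slot 4 (MUL): ISSUE — free A3,Mu1,Ld1,B0 rp3 wp2
slot 5 (MEM): ISSUE — free A3,Mu1,Ld0,B0 rp2 wp1
slot 6 (MUL): ISSUE — free A3,Mu0,Ld0,B0 rp0 wp0

issued = [0, 1, 4, 5, 6]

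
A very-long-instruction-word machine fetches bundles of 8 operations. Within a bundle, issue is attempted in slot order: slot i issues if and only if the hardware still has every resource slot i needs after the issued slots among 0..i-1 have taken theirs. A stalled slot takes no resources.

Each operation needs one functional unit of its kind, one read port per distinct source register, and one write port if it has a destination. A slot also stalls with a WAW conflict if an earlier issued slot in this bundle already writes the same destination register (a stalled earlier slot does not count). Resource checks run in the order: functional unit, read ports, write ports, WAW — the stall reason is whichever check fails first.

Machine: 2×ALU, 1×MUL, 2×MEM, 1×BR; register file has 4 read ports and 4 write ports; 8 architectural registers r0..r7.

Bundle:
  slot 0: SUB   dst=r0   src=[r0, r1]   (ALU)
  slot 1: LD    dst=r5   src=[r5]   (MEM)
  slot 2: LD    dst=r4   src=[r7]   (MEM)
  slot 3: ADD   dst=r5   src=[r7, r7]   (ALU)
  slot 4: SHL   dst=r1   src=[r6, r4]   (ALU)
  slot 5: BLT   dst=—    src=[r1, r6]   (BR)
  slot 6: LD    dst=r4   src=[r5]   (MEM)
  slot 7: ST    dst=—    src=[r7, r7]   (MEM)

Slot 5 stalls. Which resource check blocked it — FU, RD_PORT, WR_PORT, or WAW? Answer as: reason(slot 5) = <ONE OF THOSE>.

reason(slot 5) = RD_PORT

  0. ALU→r0 ⇒ go  {1A/1Mu/2Ld/1B | 2r 3w}
  1. MEM→r5 ⇒ go  {1A/1Mu/1Ld/1B | 1r 2w}
  2. MEM→r4 ⇒ go  {1A/1Mu/0Ld/1B | 0r 1w}
  3. ALU→r5 ⇒ no(RD_PORT)  {1A/1Mu/0Ld/1B | 0r 1w}
  4. ALU→r1 ⇒ no(RD_PORT)  {1A/1Mu/0Ld/1B | 0r 1w}
  5. BR ⇒ no(RD_PORT)  {1A/1Mu/0Ld/1B | 0r 1w}
  6. MEM→r4 ⇒ no(FU)  {1A/1Mu/0Ld/1B | 0r 1w}
  7. MEM ⇒ no(FU)  {1A/1Mu/0Ld/1B | 0r 1w}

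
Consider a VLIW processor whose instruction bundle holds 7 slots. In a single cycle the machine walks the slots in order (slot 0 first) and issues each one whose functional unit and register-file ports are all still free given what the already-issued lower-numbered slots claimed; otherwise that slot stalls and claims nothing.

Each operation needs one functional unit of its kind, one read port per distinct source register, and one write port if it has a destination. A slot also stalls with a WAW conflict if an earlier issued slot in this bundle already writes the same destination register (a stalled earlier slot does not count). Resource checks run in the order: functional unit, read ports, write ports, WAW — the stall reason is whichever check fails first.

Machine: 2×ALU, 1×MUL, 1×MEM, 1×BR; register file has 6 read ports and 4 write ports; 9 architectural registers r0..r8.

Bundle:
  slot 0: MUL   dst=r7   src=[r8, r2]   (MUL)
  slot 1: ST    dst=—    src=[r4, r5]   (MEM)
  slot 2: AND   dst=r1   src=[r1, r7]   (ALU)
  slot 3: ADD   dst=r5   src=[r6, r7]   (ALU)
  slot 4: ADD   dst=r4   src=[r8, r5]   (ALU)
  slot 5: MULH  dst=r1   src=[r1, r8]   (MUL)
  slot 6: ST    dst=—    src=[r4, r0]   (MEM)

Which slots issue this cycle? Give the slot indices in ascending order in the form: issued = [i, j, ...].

issued = [0, 1, 2]

#0 MUL src=r8,r2 dispatched  <A:2 Mu:0 Ld:1 B:1 rd:4 wr:3>
#1 MEM src=r4,r5 dispatched  <A:2 Mu:0 Ld:0 B:1 rd:2 wr:3>
#2 ALU src=r1,r7 dispatched  <A:1 Mu:0 Ld:0 B:1 rd:0 wr:2>
#3 ALU src=r6,r7 held:RD_PORT  <A:1 Mu:0 Ld:0 B:1 rd:0 wr:2>
#4 ALU src=r8,r5 held:RD_PORT  <A:1 Mu:0 Ld:0 B:1 rd:0 wr:2>
#5 MUL src=r1,r8 held:FU  <A:1 Mu:0 Ld:0 B:1 rd:0 wr:2>
#6 MEM src=r4,r0 held:FU  <A:1 Mu:0 Ld:0 B:1 rd:0 wr:2>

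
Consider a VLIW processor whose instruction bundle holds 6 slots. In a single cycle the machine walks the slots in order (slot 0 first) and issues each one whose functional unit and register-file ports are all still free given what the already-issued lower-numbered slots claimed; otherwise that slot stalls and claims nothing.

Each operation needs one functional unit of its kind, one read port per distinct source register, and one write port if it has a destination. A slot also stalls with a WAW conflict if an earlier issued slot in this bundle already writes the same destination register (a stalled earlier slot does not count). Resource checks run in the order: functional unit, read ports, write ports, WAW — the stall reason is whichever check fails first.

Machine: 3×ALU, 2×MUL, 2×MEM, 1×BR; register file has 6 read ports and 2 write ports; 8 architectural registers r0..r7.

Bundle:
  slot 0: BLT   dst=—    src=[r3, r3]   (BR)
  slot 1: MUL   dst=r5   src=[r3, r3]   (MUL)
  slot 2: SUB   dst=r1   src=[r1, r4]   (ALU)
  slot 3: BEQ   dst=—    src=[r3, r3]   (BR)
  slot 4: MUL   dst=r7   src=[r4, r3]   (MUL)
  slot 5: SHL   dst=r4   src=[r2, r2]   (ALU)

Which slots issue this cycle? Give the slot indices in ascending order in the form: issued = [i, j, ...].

#0 BR src=r3,r3 dispatched  <A:3 Mu:2 Ld:2 B:0 rd:5 wr:2>
#1 MUL src=r3,r3 dispatched  <A:3 Mu:1 Ld:2 B:0 rd:4 wr:1>
#2 ALU src=r1,r4 dispatched  <A:2 Mu:1 Ld:2 B:0 rd:2 wr:0>
#3 BR src=r3,r3 held:FU  <A:2 Mu:1 Ld:2 B:0 rd:2 wr:0>
#4 MUL src=r4,r3 held:WR_PORT  <A:2 Mu:1 Ld:2 B:0 rd:2 wr:0>
#5 ALU src=r2,r2 held:WR_PORT  <A:2 Mu:1 Ld:2 B:0 rd:2 wr:0>

issued = [0, 1, 2]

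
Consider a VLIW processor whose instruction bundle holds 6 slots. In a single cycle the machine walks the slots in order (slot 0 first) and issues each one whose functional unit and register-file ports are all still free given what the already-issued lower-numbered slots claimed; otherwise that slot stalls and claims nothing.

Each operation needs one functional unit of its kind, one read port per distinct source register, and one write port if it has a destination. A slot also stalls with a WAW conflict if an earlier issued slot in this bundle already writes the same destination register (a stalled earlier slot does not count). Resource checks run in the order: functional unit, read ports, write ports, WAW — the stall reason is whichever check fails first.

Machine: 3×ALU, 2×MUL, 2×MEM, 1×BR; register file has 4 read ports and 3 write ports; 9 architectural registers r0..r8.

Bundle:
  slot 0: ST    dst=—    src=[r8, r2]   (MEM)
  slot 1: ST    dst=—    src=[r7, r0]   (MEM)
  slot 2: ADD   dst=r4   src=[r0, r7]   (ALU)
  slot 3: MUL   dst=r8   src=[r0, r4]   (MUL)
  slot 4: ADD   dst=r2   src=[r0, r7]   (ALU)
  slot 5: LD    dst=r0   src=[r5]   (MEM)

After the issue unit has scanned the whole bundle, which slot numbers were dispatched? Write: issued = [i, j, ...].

slot 0 (MEM): ISSUE — free A3,Mu2,Ld1,B1 rp2 wp3
slot 1 (MEM): ISSUE — free A3,Mu2,Ld0,B1 rp0 wp3
slot 2 (ALU): stall RD_PORT — free A3,Mu2,Ld0,B1 rp0 wp3
slot 3 (MUL): stall RD_PORT — free A3,Mu2,Ld0,B1 rp0 wp3
slot 4 (ALU): stall RD_PORT — free A3,Mu2,Ld0,B1 rp0 wp3
slot 5 (MEM): stall FU — free A3,Mu2,Ld0,B1 rp0 wp3

issued = [0, 1]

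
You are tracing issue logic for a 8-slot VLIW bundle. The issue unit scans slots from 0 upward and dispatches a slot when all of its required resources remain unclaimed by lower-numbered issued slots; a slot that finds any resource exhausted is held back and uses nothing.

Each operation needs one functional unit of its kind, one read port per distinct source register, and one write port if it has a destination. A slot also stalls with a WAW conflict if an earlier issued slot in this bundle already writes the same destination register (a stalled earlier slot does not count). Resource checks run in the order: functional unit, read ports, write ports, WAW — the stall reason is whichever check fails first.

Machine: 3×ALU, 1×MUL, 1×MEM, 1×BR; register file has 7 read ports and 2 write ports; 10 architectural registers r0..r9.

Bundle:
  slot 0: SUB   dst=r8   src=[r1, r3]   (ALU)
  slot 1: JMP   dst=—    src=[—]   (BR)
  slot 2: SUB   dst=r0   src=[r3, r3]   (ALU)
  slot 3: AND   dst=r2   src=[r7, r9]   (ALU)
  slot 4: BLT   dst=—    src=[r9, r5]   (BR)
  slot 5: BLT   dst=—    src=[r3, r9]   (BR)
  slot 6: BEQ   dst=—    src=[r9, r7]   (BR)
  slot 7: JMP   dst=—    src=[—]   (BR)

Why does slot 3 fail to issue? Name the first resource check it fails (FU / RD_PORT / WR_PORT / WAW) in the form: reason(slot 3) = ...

  0. ALU→r8 ⇒ go  {2A/1Mu/1Ld/1B | 5r 1w}
  1. BR ⇒ go  {2A/1Mu/1Ld/0B | 5r 1w}
  2. ALU→r0 ⇒ go  {1A/1Mu/1Ld/0B | 4r 0w}
  3. ALU→r2 ⇒ no(WR_PORT)  {1A/1Mu/1Ld/0B | 4r 0w}
  4. BR ⇒ no(FU)  {1A/1Mu/1Ld/0B | 4r 0w}
  5. BR ⇒ no(FU)  {1A/1Mu/1Ld/0B | 4r 0w}
  6. BR ⇒ no(FU)  {1A/1Mu/1Ld/0B | 4r 0w}
  7. BR ⇒ no(FU)  {1A/1Mu/1Ld/0B | 4r 0w}

reason(slot 3) = WR_PORT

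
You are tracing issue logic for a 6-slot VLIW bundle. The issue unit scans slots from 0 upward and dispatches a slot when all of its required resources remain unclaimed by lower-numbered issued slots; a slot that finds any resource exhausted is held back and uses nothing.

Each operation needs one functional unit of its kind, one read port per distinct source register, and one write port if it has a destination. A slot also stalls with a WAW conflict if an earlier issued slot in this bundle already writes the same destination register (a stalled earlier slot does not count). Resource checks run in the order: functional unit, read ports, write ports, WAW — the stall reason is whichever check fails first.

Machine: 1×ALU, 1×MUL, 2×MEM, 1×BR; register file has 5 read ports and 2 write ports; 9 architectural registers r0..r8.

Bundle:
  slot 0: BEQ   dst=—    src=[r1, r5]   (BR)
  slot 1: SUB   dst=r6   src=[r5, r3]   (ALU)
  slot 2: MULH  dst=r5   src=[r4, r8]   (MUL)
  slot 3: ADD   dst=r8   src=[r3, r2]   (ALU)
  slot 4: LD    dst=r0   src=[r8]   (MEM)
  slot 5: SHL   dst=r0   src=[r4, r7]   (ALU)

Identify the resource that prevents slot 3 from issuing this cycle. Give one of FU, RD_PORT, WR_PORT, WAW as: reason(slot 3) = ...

reason(slot 3) = FU

(0) want 1×BR +2rd +0wr — yes → AL1|MU1|ME2|BR0|rd3|wr2
(1) want 1×ALU +2rd +1wr — yes → AL0|MU1|ME2|BR0|rd1|wr1
(2) want 1×MUL +2rd +1wr — RD_PORT → AL0|MU1|ME2|BR0|rd1|wr1
(3) want 1×ALU +2rd +1wr — FU → AL0|MU1|ME2|BR0|rd1|wr1
(4) want 1×MEM +1rd +1wr — yes → AL0|MU1|ME1|BR0|rd0|wr0
(5) want 1×ALU +2rd +1wr — FU → AL0|MU1|ME1|BR0|rd0|wr0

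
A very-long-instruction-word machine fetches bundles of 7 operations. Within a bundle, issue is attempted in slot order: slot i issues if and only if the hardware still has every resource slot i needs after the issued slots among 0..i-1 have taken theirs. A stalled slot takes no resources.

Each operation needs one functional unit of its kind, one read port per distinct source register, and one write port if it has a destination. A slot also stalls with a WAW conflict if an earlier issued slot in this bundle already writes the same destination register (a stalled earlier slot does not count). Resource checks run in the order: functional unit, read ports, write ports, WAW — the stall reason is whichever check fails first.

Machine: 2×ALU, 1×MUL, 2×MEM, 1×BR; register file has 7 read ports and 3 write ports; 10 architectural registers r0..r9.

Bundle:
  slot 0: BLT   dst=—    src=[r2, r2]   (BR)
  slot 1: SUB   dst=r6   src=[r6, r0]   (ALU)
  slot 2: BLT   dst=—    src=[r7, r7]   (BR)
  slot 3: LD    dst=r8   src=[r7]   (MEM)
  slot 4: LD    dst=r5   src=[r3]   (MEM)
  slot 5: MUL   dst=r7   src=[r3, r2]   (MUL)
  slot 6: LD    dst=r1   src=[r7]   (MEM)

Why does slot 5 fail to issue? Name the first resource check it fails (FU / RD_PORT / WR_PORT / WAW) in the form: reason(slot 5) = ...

(0) want 1×BR +1rd +0wr — yes → AL2|MU1|ME2|BR0|rd6|wr3
(1) want 1×ALU +2rd +1wr — yes → AL1|MU1|ME2|BR0|rd4|wr2
(2) want 1×BR +1rd +0wr — FU → AL1|MU1|ME2|BR0|rd4|wr2
(3) want 1×MEM +1rd +1wr — yes → AL1|MU1|ME1|BR0|rd3|wr1
(4) want 1×MEM +1rd +1wr — yes → AL1|MU1|ME0|BR0|rd2|wr0
(5) want 1×MUL +2rd +1wr — WR_PORT → AL1|MU1|ME0|BR0|rd2|wr0
(6) want 1×MEM +1rd +1wr — FU → AL1|MU1|ME0|BR0|rd2|wr0

reason(slot 5) = WR_PORT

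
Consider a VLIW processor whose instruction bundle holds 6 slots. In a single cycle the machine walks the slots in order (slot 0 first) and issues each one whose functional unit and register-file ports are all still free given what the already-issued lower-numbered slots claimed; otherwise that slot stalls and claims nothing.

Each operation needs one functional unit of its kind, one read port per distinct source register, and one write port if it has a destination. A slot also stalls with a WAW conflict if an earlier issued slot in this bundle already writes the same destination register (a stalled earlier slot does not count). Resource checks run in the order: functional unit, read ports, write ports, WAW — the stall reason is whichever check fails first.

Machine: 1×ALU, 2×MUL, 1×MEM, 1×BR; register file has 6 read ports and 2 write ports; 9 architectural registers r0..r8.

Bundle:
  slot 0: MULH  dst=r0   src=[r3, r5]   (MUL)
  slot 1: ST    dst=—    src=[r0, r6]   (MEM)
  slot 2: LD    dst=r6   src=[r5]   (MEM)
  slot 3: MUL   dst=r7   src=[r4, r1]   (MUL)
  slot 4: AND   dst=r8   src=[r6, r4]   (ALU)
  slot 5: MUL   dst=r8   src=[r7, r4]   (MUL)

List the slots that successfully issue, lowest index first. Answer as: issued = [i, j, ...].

[0] MUL needs rd=2 wr=1: ok; after: ALU=1 MUL=1 MEM=1 BR=1, R=4, W=1
[1] MEM needs rd=2 wr=0: ok; after: ALU=1 MUL=1 MEM=0 BR=1, R=2, W=1
[2] MEM needs rd=1 wr=1: FU; after: ALU=1 MUL=1 MEM=0 BR=1, R=2, W=1
[3] MUL needs rd=2 wr=1: ok; after: ALU=1 MUL=0 MEM=0 BR=1, R=0, W=0
[4] ALU needs rd=2 wr=1: RD_PORT; after: ALU=1 MUL=0 MEM=0 BR=1, R=0, W=0
[5] MUL needs rd=2 wr=1: FU; after: ALU=1 MUL=0 MEM=0 BR=1, R=0, W=0

issued = [0, 1, 3]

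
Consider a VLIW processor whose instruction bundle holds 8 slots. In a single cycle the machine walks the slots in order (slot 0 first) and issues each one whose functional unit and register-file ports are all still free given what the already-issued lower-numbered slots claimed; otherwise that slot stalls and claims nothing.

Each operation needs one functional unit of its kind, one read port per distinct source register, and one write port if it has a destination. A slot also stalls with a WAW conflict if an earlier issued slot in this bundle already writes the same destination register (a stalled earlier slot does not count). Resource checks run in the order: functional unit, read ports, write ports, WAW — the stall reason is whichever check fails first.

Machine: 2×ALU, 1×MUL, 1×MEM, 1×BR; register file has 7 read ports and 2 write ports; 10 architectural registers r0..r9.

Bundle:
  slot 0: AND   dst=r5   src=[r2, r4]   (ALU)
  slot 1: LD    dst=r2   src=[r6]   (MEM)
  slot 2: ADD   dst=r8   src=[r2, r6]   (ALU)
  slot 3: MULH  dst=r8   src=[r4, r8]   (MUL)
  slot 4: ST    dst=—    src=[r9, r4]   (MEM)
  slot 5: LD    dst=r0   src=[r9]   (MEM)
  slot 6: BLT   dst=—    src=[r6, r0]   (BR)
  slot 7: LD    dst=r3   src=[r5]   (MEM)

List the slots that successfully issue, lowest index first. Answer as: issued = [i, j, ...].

issued = [0, 1, 6]

slot 0 (ALU): ISSUE — free A1,Mu1,Ld1,B1 rp5 wp1
slot 1 (MEM): ISSUE — free A1,Mu1,Ld0,B1 rp4 wp0
slot 2 (ALU): stall WR_PORT — free A1,Mu1,Ld0,B1 rp4 wp0
slot 3 (MUL): stall WR_PORT — free A1,Mu1,Ld0,B1 rp4 wp0
slot 4 (MEM): stall FU — free A1,Mu1,Ld0,B1 rp4 wp0
slot 5 (MEM): stall FU — free A1,Mu1,Ld0,B1 rp4 wp0
slot 6 (BR): ISSUE — free A1,Mu1,Ld0,B0 rp2 wp0
slot 7 (MEM): stall FU — free A1,Mu1,Ld0,B0 rp2 wp0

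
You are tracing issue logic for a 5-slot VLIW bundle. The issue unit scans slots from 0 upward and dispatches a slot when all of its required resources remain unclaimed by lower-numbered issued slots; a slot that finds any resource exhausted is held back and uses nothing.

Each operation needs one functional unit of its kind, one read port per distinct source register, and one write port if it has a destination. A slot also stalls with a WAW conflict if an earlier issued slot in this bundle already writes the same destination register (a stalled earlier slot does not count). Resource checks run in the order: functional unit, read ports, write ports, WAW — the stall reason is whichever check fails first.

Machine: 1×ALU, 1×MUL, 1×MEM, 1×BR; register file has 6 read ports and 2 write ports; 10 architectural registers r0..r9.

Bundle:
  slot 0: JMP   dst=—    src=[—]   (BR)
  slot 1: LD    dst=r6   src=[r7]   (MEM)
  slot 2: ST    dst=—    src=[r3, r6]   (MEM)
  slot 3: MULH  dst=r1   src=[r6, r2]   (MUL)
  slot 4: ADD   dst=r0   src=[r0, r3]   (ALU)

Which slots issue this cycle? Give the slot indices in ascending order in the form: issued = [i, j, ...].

#0 BR src=- dispatched  <A:1 Mu:1 Ld:1 B:0 rd:6 wr:2>
#1 MEM src=r7 dispatched  <A:1 Mu:1 Ld:0 B:0 rd:5 wr:1>
#2 MEM src=r3,r6 held:FU  <A:1 Mu:1 Ld:0 B:0 rd:5 wr:1>
#3 MUL src=r6,r2 dispatched  <A:1 Mu:0 Ld:0 B:0 rd:3 wr:0>
#4 ALU src=r0,r3 held:WR_PORT  <A:1 Mu:0 Ld:0 B:0 rd:3 wr:0>

issued = [0, 1, 3]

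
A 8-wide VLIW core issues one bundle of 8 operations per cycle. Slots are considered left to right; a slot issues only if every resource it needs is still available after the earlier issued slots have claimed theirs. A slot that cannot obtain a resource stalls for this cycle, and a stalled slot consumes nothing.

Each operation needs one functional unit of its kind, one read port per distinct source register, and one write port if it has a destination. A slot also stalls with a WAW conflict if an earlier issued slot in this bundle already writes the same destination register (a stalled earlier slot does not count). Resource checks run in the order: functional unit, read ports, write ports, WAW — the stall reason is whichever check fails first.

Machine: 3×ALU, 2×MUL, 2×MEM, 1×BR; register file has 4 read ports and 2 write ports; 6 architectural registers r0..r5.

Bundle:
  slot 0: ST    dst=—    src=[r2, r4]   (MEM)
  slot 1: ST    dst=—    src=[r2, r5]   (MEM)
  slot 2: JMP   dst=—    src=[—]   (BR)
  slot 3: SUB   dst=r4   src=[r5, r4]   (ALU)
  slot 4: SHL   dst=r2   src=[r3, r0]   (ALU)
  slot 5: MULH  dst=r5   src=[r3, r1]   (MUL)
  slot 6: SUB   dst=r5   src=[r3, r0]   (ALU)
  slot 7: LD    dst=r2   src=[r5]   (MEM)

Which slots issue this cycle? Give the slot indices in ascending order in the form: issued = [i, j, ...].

(0) want 1×MEM +2rd +0wr — yes → AL3|MU2|ME1|BR1|rd2|wr2
(1) want 1×MEM +2rd +0wr — yes → AL3|MU2|ME0|BR1|rd0|wr2
(2) want 1×BR +0rd +0wr — yes → AL3|MU2|ME0|BR0|rd0|wr2
(3) want 1×ALU +2rd +1wr — RD_PORT → AL3|MU2|ME0|BR0|rd0|wr2
(4) want 1×ALU +2rd +1wr — RD_PORT → AL3|MU2|ME0|BR0|rd0|wr2
(5) want 1×MUL +2rd +1wr — RD_PORT → AL3|MU2|ME0|BR0|rd0|wr2
(6) want 1×ALU +2rd +1wr — RD_PORT → AL3|MU2|ME0|BR0|rd0|wr2
(7) want 1×MEM +1rd +1wr — FU → AL3|MU2|ME0|BR0|rd0|wr2

issued = [0, 1, 2]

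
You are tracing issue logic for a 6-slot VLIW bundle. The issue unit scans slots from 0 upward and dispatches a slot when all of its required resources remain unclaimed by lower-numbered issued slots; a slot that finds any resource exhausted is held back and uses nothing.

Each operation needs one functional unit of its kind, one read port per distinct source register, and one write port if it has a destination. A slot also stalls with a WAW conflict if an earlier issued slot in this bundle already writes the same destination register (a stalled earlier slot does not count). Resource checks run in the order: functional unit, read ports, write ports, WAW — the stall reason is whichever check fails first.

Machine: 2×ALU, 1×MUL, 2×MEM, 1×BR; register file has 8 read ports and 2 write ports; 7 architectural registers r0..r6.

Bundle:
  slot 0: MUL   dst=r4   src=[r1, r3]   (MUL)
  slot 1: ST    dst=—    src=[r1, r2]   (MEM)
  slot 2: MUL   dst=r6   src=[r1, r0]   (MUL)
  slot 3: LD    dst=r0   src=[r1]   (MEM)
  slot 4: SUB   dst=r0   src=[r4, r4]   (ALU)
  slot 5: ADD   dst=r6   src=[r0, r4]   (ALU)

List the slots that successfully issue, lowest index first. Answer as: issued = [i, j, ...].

issued = [0, 1, 3]

#0 MUL src=r1,r3 dispatched  <A:2 Mu:0 Ld:2 B:1 rd:6 wr:1>
#1 MEM src=r1,r2 dispatched  <A:2 Mu:0 Ld:1 B:1 rd:4 wr:1>
#2 MUL src=r1,r0 held:FU  <A:2 Mu:0 Ld:1 B:1 rd:4 wr:1>
#3 MEM src=r1 dispatched  <A:2 Mu:0 Ld:0 B:1 rd:3 wr:0>
#4 ALU src=r4,r4 held:WR_PORT  <A:2 Mu:0 Ld:0 B:1 rd:3 wr:0>
#5 ALU src=r0,r4 held:WR_PORT  <A:2 Mu:0 Ld:0 B:1 rd:3 wr:0>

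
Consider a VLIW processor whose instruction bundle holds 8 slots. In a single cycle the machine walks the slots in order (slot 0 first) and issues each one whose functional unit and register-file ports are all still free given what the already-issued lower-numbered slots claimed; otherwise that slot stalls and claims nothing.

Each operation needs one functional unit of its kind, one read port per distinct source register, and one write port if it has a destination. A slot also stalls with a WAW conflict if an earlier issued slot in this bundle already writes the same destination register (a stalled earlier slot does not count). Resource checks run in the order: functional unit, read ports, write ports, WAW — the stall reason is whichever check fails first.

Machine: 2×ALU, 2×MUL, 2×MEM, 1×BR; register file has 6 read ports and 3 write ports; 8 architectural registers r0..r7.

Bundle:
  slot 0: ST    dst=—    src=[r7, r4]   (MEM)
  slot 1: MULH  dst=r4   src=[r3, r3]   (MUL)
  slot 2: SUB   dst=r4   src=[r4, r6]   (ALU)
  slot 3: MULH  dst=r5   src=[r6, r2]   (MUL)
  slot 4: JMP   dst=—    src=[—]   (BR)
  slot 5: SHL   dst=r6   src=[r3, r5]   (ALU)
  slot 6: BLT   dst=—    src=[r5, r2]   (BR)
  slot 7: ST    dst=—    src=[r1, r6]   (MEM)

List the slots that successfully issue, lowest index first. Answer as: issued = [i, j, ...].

(0) want 1×MEM +2rd +0wr — yes → AL2|MU2|ME1|BR1|rd4|wr3
(1) want 1×MUL +1rd +1wr — yes → AL2|MU1|ME1|BR1|rd3|wr2
(2) want 1×ALU +2rd +1wr — WAW → AL2|MU1|ME1|BR1|rd3|wr2
(3) want 1×MUL +2rd +1wr — yes → AL2|MU0|ME1|BR1|rd1|wr1
(4) want 1×BR +0rd +0wr — yes → AL2|MU0|ME1|BR0|rd1|wr1
(5) want 1×ALU +2rd +1wr — RD_PORT → AL2|MU0|ME1|BR0|rd1|wr1
(6) want 1×BR +2rd +0wr — FU → AL2|MU0|ME1|BR0|rd1|wr1
(7) want 1×MEM +2rd +0wr — RD_PORT → AL2|MU0|ME1|BR0|rd1|wr1

issued = [0, 1, 3, 4]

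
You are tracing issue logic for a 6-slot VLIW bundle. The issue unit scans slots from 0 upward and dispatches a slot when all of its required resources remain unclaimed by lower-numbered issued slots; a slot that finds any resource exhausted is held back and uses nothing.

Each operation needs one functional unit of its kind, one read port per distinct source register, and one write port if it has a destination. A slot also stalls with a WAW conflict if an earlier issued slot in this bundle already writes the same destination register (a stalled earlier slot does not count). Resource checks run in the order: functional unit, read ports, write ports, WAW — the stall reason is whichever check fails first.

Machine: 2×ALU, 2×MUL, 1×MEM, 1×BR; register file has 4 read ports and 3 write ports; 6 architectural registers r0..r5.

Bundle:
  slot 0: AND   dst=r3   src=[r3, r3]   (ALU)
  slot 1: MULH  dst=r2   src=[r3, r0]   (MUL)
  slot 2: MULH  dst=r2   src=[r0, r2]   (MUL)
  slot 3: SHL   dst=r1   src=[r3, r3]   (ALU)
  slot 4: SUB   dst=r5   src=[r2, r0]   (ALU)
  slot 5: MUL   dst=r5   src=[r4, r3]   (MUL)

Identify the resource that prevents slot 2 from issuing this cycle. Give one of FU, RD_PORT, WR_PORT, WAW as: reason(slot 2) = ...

reason(slot 2) = RD_PORT

slot 0 (ALU): ISSUE — free A1,Mu2,Ld1,B1 rp3 wp2
slot 1 (MUL): ISSUE — free A1,Mu1,Ld1,B1 rp1 wp1
slot 2 (MUL): stall RD_PORT — free A1,Mu1,Ld1,B1 rp1 wp1
slot 3 (ALU): ISSUE — free A0,Mu1,Ld1,B1 rp0 wp0
slot 4 (ALU): stall FU — free A0,Mu1,Ld1,B1 rp0 wp0
slot 5 (MUL): stall RD_PORT — free A0,Mu1,Ld1,B1 rp0 wp0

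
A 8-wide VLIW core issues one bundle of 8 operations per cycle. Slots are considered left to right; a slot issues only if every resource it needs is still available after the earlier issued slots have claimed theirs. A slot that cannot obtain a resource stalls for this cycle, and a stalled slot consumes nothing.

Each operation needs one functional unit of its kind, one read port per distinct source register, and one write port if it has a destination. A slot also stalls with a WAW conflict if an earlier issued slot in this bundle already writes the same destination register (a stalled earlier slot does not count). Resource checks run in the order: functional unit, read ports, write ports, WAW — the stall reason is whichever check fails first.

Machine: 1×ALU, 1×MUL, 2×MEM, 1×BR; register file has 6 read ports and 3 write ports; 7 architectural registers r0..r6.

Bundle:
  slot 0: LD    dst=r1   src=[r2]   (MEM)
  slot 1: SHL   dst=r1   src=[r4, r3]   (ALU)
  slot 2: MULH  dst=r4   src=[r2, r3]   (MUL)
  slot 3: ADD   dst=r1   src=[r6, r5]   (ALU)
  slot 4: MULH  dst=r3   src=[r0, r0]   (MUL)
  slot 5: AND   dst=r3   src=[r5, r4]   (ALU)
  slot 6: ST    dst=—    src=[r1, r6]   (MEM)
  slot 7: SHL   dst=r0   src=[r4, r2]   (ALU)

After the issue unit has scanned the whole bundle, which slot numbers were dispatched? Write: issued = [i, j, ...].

issued = [0, 2, 5]

#0 MEM src=r2 dispatched  <A:1 Mu:1 Ld:1 B:1 rd:5 wr:2>
#1 ALU src=r4,r3 held:WAW  <A:1 Mu:1 Ld:1 B:1 rd:5 wr:2>
#2 MUL src=r2,r3 dispatched  <A:1 Mu:0 Ld:1 B:1 rd:3 wr:1>
#3 ALU src=r6,r5 held:WAW  <A:1 Mu:0 Ld:1 B:1 rd:3 wr:1>
#4 MUL src=r0,r0 held:FU  <A:1 Mu:0 Ld:1 B:1 rd:3 wr:1>
#5 ALU src=r5,r4 dispatched  <A:0 Mu:0 Ld:1 B:1 rd:1 wr:0>
#6 MEM src=r1,r6 held:RD_PORT  <A:0 Mu:0 Ld:1 B:1 rd:1 wr:0>
#7 ALU src=r4,r2 held:FU  <A:0 Mu:0 Ld:1 B:1 rd:1 wr:0>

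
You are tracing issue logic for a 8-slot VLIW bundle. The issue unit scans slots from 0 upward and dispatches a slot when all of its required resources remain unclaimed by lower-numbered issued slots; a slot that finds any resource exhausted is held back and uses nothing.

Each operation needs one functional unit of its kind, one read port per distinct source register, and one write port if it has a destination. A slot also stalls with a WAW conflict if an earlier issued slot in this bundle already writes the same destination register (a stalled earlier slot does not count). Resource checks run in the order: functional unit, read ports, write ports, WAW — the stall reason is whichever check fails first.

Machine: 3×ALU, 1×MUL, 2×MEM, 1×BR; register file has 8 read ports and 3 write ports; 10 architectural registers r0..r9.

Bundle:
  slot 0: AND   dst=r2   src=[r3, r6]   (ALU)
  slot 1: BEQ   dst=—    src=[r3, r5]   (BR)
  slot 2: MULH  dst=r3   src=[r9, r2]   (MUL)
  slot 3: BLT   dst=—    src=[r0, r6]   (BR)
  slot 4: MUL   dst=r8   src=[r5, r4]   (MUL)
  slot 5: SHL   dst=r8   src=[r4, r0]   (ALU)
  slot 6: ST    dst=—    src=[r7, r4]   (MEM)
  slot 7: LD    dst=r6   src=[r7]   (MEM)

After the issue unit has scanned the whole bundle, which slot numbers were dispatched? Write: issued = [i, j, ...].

(0) want 1×ALU +2rd +1wr — yes → AL2|MU1|ME2|BR1|rd6|wr2
(1) want 1×BR +2rd +0wr — yes → AL2|MU1|ME2|BR0|rd4|wr2
(2) want 1×MUL +2rd +1wr — yes → AL2|MU0|ME2|BR0|rd2|wr1
(3) want 1×BR +2rd +0wr — FU → AL2|MU0|ME2|BR0|rd2|wr1
(4) want 1×MUL +2rd +1wr — FU → AL2|MU0|ME2|BR0|rd2|wr1
(5) want 1×ALU +2rd +1wr — yes → AL1|MU0|ME2|BR0|rd0|wr0
(6) want 1×MEM +2rd +0wr — RD_PORT → AL1|MU0|ME2|BR0|rd0|wr0
(7) want 1×MEM +1rd +1wr — RD_PORT → AL1|MU0|ME2|BR0|rd0|wr0

issued = [0, 1, 2, 5]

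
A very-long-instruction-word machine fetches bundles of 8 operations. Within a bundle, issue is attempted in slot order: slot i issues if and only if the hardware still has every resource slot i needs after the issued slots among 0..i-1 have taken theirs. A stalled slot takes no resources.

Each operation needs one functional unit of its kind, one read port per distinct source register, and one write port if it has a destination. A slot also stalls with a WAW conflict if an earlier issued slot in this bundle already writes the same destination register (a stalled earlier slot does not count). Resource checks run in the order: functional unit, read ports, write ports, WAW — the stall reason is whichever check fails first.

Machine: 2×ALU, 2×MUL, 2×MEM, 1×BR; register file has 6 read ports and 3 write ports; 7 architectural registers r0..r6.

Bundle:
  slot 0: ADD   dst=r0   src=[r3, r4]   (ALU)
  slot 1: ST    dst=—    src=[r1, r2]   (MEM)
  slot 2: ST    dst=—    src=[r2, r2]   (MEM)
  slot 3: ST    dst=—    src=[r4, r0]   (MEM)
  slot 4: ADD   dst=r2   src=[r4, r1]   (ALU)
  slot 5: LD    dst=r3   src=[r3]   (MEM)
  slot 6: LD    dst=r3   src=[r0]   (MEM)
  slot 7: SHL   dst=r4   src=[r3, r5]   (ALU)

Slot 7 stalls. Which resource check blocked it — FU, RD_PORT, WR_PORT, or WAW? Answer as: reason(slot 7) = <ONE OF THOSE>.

reason(slot 7) = RD_PORT

[0] ALU needs rd=2 wr=1: ok; after: ALU=1 MUL=2 MEM=2 BR=1, R=4, W=2
[1] MEM needs rd=2 wr=0: ok; after: ALU=1 MUL=2 MEM=1 BR=1, R=2, W=2
[2] MEM needs rd=1 wr=0: ok; after: ALU=1 MUL=2 MEM=0 BR=1, R=1, W=2
[3] MEM needs rd=2 wr=0: FU; after: ALU=1 MUL=2 MEM=0 BR=1, R=1, W=2
[4] ALU needs rd=2 wr=1: RD_PORT; after: ALU=1 MUL=2 MEM=0 BR=1, R=1, W=2
[5] MEM needs rd=1 wr=1: FU; after: ALU=1 MUL=2 MEM=0 BR=1, R=1, W=2
[6] MEM needs rd=1 wr=1: FU; after: ALU=1 MUL=2 MEM=0 BR=1, R=1, W=2
[7] ALU needs rd=2 wr=1: RD_PORT; after: ALU=1 MUL=2 MEM=0 BR=1, R=1, W=2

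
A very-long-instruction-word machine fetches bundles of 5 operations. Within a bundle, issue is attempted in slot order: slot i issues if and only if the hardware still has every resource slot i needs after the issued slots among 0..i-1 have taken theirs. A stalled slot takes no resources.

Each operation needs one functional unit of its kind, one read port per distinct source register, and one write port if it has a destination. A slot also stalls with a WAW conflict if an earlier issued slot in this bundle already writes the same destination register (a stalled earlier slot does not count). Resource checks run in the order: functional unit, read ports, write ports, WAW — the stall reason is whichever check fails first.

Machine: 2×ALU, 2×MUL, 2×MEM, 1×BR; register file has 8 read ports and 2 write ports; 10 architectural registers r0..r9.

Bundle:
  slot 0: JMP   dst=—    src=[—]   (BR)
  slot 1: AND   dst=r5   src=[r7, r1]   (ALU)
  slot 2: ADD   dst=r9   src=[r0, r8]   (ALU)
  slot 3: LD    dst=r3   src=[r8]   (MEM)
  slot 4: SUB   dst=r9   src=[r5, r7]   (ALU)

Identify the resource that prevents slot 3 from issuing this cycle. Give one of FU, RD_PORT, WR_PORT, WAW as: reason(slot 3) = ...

[0] BR needs rd=0 wr=0: ok; after: ALU=2 MUL=2 MEM=2 BR=0, R=8, W=2
[1] ALU needs rd=2 wr=1: ok; after: ALU=1 MUL=2 MEM=2 BR=0, R=6, W=1
[2] ALU needs rd=2 wr=1: ok; after: ALU=0 MUL=2 MEM=2 BR=0, R=4, W=0
[3] MEM needs rd=1 wr=1: WR_PORT; after: ALU=0 MUL=2 MEM=2 BR=0, R=4, W=0
[4] ALU needs rd=2 wr=1: FU; after: ALU=0 MUL=2 MEM=2 BR=0, R=4, W=0

reason(slot 3) = WR_PORT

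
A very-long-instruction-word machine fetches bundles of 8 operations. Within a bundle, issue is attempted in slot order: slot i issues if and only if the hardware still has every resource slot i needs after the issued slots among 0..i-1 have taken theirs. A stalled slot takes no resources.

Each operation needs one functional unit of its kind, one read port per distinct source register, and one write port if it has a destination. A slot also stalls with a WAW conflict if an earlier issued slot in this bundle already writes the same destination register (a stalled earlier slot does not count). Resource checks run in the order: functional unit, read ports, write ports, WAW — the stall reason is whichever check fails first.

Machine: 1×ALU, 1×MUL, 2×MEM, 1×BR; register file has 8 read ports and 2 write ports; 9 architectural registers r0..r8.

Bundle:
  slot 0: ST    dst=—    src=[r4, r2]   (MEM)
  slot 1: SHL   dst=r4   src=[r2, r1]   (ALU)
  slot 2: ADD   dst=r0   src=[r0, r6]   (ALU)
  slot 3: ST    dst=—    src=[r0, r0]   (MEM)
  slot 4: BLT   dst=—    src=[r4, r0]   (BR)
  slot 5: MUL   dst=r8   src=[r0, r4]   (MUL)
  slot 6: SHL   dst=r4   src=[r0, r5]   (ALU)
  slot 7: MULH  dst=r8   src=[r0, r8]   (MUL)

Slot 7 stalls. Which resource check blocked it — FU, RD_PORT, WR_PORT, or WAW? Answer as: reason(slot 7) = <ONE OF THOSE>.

[0] MEM needs rd=2 wr=0: ok; after: ALU=1 MUL=1 MEM=1 BR=1, R=6, W=2
[1] ALU needs rd=2 wr=1: ok; after: ALU=0 MUL=1 MEM=1 BR=1, R=4, W=1
[2] ALU needs rd=2 wr=1: FU; after: ALU=0 MUL=1 MEM=1 BR=1, R=4, W=1
[3] MEM needs rd=1 wr=0: ok; after: ALU=0 MUL=1 MEM=0 BR=1, R=3, W=1
[4] BR needs rd=2 wr=0: ok; after: ALU=0 MUL=1 MEM=0 BR=0, R=1, W=1
[5] MUL needs rd=2 wr=1: RD_PORT; after: ALU=0 MUL=1 MEM=0 BR=0, R=1, W=1
[6] ALU needs rd=2 wr=1: FU; after: ALU=0 MUL=1 MEM=0 BR=0, R=1, W=1
[7] MUL needs rd=2 wr=1: RD_PORT; after: ALU=0 MUL=1 MEM=0 BR=0, R=1, W=1

reason(slot 7) = RD_PORT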